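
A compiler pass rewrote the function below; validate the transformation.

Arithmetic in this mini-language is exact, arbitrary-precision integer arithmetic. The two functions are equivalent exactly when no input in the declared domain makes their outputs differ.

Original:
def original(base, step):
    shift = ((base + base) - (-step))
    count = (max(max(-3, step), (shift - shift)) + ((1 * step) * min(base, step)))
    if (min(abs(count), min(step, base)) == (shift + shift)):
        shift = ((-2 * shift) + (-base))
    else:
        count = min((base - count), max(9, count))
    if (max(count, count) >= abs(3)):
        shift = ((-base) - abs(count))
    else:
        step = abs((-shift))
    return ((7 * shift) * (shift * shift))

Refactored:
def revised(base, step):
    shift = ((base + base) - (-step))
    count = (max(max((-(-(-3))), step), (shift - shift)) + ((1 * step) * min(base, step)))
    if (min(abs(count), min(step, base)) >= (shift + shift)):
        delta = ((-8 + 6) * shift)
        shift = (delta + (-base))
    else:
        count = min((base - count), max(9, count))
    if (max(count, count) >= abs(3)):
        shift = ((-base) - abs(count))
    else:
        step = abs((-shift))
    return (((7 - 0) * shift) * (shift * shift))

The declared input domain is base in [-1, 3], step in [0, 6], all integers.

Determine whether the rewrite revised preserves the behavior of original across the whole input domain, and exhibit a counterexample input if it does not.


Take base=-1, step=0.
original: shift=-2, then count=0, then (min(abs(count), min(step, base)) == (shift + shift)) is false, then count=-1, then (max(count, count) >= abs(3)) is false, then step=2, then returns -56
revised: shift=-2, then count=0, then (min(abs(count), min(step, base)) >= (shift + shift)) is true, then delta=4, then shift=5, then (max(count, count) >= abs(3)) is false, then step=5, then returns 875
-56 against 875: the behavior changed.
verdict: not equivalent; witness: base=-1, step=0


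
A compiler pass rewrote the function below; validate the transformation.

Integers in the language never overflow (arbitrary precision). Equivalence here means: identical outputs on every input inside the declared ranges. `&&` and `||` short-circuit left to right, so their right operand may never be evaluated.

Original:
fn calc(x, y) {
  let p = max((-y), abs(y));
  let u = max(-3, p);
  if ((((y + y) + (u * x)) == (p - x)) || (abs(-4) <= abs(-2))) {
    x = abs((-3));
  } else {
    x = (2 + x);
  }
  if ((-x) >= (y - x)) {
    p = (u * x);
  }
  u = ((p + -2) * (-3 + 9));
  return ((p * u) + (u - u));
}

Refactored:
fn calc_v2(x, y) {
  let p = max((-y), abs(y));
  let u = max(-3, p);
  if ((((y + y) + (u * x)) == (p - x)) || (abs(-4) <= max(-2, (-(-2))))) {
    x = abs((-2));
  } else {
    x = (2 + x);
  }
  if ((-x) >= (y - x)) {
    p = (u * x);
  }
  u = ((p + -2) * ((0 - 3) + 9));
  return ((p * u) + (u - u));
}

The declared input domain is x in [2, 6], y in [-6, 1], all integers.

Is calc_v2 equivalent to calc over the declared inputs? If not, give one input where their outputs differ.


Consider the input x=2, y=-2.
calc: p := 2 | u := 2 | ((((y + y) + (u * x)) == (p - x)) || (abs(-4) <= abs(-2))): true | x := 3 | ((-x) >= (y - x)): true | p := 6 | u := 24 | result 144
calc_v2: p := 2 | u := 2 | ((((y + y) + (u * x)) == (p - x)) || (abs(-4) <= max(-2, (-(-2))))): true | x := 2 | ((-x) >= (y - x)): true | p := 4 | u := 12 | result 48
144 vs 48 — the two versions disagree here.
verdict: not equivalent; witness: x=2, y=-2


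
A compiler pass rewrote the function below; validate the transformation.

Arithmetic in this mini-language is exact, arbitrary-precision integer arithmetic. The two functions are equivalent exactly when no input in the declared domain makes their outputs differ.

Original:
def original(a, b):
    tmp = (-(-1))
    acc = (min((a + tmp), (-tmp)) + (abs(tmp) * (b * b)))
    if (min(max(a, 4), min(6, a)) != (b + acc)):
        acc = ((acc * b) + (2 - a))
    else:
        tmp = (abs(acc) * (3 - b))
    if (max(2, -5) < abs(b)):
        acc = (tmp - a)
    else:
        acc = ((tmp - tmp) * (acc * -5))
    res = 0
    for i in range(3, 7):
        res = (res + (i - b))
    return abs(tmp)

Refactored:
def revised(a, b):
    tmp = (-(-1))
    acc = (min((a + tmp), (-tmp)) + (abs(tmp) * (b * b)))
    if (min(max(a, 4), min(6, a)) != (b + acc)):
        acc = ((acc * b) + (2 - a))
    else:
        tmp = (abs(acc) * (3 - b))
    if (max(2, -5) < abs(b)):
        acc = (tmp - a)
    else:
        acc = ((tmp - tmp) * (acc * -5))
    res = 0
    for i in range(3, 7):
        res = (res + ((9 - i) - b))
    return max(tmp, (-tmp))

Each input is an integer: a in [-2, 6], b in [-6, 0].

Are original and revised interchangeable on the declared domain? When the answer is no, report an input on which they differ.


Side by side, the visible changes include: arithmetic usage differs, plus constant usage differs, plus min/max/abs usage differs.
As a probe, take a=-1, b=-1: original runs tmp becomes 1; next acc becomes 0; next (min(max(a, 4), min(6, a)) != (b + acc)) evaluates to false; next tmp becomes 0; next (max(2, -5) < abs(b)) evaluates to false; next acc becomes 0; next res becomes 0; next at i=3:; next res becomes 4; next at i=4:; next res becomes 9; next at i=5:; next res becomes 15; next at i=6:; next res becomes 22; next final value 0; revised runs tmp becomes 1; next acc becomes 0; next (min(max(a, 4), min(6, a)) != (b + acc)) evaluates to false; next tmp becomes 0; next (max(2, -5) < abs(b)) evaluates to false; next acc becomes 0; next res becomes 0; next at i=3:; next res becomes 7; next at i=4:; next res becomes 13; next at i=5:; next res becomes 18; next at i=6:; next res becomes 22; next final value 0; both end at 0.
Every one of the 63 inputs gives matching results.
verdict: equivalent


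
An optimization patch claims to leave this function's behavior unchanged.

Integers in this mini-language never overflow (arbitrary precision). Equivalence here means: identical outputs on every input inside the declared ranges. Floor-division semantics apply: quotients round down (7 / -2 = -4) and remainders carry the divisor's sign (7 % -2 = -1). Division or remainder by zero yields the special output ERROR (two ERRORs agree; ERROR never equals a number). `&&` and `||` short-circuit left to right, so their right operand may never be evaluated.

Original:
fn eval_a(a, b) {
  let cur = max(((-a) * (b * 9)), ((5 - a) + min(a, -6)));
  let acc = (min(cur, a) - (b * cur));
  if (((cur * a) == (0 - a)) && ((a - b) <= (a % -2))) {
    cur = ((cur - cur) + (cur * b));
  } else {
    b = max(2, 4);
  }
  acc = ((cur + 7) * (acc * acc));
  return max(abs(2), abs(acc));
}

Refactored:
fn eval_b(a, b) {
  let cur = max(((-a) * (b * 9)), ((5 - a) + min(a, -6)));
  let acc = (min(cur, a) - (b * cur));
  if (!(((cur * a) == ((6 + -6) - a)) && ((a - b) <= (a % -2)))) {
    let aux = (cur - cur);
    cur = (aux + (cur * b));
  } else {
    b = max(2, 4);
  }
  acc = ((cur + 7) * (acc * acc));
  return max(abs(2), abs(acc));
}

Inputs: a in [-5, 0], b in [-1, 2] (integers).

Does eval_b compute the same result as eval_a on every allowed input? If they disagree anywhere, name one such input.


Take a=-5, b=-1.
eval_a: cur := 4 | acc := -1 | (((cur * a) == (0 - a)) && ((a - b) <= (a % -2))): false | b := 4 | acc := 11 | result 11
eval_b: cur := 4 | acc := -1 | (!(((cur * a) == ((6 + -6) - a)) && ((a - b) <= (a % -2)))): true | aux := 0 | cur := -4 | acc := 3 | result 3
11 against 3: the behavior changed.
verdict: not equivalent; witness: a=-5, b=-1


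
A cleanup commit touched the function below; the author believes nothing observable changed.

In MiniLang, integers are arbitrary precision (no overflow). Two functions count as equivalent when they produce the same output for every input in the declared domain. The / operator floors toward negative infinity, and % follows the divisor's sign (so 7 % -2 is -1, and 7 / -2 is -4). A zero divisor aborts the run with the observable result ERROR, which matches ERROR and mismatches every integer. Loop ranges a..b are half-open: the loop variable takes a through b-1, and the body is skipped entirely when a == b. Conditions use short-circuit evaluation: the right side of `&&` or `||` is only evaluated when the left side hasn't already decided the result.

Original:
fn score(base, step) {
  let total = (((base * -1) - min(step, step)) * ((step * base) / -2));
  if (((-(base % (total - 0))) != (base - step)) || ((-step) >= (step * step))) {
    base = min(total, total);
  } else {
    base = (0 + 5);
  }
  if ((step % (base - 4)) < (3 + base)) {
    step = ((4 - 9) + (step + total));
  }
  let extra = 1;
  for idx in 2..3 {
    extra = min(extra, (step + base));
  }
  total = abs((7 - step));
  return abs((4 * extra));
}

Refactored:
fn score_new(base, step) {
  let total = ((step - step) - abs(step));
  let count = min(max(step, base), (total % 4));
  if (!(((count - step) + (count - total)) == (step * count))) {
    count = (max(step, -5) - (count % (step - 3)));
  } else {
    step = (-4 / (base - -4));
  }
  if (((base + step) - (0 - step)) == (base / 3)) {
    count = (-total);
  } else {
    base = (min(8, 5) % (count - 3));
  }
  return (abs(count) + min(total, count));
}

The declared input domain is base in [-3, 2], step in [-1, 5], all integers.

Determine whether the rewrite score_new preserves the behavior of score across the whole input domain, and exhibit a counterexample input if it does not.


The rewrite breaks on base=-3, step=-1, where the results are 36 and -1.
score: total = -8; (((-(base % (total - 0))) != (base - step)) || ((-step) >= (step * step))) -> true; base = -8; ((step % (base - 4)) < (3 + base)) -> false; extra = 1; [idx=2]; extra = -9; total = 8; return 36
score_new: total = -1; count = -1; (!(((count - step) + (count - total)) == (step * count))) -> true; count = 0; (((base + step) - (0 - step)) == (base / 3)) -> false; base = -1; return -1
verdict: not equivalent; witness: base=-3, step=-1


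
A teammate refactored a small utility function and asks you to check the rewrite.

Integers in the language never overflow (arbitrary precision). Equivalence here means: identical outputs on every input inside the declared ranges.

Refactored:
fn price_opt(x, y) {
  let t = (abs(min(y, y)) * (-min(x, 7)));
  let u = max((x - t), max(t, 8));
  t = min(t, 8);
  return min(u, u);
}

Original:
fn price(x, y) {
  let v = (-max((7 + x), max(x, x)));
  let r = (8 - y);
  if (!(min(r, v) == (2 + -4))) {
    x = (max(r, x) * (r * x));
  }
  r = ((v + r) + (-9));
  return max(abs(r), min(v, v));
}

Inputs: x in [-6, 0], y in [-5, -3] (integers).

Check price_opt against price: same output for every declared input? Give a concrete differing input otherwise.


At x=-6, y=-5: price gives 3, price_opt gives 30.
verdict: not equivalent; witness: x=-6, y=-5


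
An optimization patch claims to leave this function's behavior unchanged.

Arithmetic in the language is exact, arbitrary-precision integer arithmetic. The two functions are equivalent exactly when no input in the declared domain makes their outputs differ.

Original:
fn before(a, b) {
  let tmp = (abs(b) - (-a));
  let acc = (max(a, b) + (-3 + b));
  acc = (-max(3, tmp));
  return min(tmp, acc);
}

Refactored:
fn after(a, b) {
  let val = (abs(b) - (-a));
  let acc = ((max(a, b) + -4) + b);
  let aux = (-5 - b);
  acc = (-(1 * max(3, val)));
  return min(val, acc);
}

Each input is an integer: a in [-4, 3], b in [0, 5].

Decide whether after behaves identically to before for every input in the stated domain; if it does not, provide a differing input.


Equivalent. The suspicious edit (`-3` became `-4`) never changes the result for any input inside the declared domain.
Checked all 48 inputs in the declared domain: the outputs agree on every one.
Tracing a=3, b=4: before: tmp := 7 | acc := 5 | acc := -7 | result -7 | after: val := 7 | acc := 4 | aux := -9 | acc := -7 | result -7 — matching result -7.
verdict: equivalent


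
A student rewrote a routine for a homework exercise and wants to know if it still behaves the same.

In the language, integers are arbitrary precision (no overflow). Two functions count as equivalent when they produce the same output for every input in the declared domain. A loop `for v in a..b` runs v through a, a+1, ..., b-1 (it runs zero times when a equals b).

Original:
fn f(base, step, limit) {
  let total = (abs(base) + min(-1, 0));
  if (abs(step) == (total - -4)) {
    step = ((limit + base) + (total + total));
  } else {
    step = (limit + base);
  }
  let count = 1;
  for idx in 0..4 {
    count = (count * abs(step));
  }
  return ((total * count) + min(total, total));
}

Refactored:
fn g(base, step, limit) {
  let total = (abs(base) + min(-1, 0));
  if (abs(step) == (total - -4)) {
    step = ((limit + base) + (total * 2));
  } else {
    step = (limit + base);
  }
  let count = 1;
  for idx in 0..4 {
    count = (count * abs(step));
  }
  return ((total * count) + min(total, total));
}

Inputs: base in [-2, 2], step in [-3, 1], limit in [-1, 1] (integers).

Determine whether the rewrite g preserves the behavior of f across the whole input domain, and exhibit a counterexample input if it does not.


The two are interchangeable: arithmetic usage differs; and constant usage differs, and every declared input agrees.
Tracing base=-1, step=-2, limit=0: f: total = 0; (abs(step) == (total - -4)) -> false; step = -1; count = 1; [idx=0]; count = 1; [idx=1]; count = 1; [idx=2]; count = 1; [idx=3]; count = 1; return 0 | g: total = 0; (abs(step) == (total - -4)) -> false; step = -1; count = 1; [idx=0]; count = 1; [idx=1]; count = 1; [idx=2]; count = 1; [idx=3]; count = 1; return 0 — matching result 0.
Across all 75 domain points the two functions coincide.
verdict: equivalent


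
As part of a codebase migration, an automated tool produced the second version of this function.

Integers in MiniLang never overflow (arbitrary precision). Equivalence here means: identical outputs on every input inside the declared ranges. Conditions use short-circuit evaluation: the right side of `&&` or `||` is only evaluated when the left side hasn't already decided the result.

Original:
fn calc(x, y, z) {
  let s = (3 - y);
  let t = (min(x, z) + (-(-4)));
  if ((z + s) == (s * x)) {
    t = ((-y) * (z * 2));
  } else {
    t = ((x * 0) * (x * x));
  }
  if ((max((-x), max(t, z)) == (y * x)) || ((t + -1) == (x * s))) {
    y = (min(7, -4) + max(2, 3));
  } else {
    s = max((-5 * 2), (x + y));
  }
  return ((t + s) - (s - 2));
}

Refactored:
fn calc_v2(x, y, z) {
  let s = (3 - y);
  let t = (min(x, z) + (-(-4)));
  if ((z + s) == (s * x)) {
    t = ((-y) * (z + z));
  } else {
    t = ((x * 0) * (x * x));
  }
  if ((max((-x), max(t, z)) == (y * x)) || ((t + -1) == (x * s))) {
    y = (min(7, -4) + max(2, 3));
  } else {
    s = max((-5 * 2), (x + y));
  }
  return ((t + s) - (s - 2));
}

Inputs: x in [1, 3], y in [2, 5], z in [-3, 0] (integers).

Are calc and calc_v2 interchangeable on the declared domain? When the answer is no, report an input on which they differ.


This is a faithful refactor — constant usage differs, plus arithmetic usage differs, but the computed results match everywhere.
As a probe, take x=1, y=2, z=-1: calc runs s=1, then t=3, then ((z + s) == (s * x)) is false, then t=0, then ((max((-x), max(t, z)) == (y * x)) || ((t + -1) == (x * s))) is false, then s=3, then returns 2; calc_v2 runs s=1, then t=3, then ((z + s) == (s * x)) is false, then t=0, then ((max((-x), max(t, z)) == (y * x)) || ((t + -1) == (x * s))) is false, then s=3, then returns 2; both end at 2.
Across all 48 domain points the two functions coincide.
verdict: equivalent


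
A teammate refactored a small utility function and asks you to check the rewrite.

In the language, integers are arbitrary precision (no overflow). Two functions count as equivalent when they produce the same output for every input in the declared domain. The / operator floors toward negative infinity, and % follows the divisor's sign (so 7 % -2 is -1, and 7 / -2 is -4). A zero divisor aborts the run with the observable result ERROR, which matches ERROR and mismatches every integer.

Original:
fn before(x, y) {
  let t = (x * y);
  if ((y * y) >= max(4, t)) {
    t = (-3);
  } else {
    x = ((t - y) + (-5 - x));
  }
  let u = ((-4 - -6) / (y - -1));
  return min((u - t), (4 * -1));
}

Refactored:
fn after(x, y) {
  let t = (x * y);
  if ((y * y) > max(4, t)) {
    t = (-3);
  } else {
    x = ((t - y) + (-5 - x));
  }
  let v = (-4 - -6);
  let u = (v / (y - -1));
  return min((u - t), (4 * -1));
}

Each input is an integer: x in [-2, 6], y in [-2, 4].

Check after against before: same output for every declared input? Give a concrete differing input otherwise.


Consider the input x=-2, y=-2.
before: t becomes 4; next ((y * y) >= max(4, t)) evaluates to true; next t becomes -3; next u becomes -2; next final value -4
after: t becomes 4; next ((y * y) > max(4, t)) evaluates to false; next x becomes 3; next v becomes 2; next u becomes -2; next final value -6
-4 != -6, so the rewrite changes behavior.
verdict: not equivalent; witness: x=-2, y=-2


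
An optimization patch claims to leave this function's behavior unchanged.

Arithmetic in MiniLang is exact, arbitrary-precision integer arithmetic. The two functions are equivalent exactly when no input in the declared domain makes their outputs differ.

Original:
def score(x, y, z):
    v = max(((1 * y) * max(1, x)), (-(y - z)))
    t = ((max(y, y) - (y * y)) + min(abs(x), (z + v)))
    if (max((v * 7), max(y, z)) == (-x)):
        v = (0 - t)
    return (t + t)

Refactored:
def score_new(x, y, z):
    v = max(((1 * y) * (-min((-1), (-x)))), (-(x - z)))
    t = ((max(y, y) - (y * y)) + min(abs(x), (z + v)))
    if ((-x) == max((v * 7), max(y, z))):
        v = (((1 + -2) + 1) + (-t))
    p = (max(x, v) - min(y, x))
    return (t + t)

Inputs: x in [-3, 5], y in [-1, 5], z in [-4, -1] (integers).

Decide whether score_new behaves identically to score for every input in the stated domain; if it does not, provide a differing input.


Evaluate both at x=-3, y=-1, z=-3.
score: v=-1, then t=-6, then (max((v * 7), max(y, z)) == (-x)) is false, then returns -12
score_new: v=0, then t=-5, then ((-x) == max((v * 7), max(y, z))) is false, then p=3, then returns -10
-12 != -10, so the rewrite changes behavior.
verdict: not equivalent; witness: x=-3, y=-1, z=-3


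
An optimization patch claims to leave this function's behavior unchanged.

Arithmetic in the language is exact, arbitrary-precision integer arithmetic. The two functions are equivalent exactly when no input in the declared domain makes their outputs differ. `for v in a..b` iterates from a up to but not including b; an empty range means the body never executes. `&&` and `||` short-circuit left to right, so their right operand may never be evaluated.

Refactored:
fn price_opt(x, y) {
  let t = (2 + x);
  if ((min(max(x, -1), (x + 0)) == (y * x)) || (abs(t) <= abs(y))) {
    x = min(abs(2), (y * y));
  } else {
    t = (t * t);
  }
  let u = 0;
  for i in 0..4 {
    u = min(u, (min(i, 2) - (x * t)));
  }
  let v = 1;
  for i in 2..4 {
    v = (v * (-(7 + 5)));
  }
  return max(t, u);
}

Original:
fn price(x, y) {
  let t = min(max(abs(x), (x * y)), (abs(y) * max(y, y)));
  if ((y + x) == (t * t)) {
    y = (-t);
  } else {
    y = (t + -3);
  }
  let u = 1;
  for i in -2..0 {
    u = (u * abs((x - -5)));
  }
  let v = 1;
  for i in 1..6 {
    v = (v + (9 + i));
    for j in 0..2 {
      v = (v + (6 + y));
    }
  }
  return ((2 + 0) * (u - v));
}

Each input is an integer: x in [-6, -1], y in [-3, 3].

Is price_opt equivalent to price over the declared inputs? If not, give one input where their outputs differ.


At x=-6, y=-3: price gives 0, price_opt gives 16.
verdict: not equivalent; witness: x=-6, y=-3


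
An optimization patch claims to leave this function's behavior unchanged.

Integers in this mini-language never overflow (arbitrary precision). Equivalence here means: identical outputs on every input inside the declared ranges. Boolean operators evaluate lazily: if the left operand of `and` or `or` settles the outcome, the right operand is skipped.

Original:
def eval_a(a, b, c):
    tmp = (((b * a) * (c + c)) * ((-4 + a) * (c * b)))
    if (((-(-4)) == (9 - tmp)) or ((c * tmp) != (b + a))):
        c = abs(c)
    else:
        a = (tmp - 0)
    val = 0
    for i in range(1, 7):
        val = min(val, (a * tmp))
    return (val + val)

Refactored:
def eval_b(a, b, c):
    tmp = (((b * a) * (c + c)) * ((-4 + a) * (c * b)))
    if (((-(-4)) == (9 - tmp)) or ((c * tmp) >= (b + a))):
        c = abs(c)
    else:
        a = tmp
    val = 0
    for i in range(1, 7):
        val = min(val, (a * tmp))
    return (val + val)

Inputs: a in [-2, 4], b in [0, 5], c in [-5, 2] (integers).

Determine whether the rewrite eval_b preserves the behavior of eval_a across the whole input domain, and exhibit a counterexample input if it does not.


At a=-2, b=1, c=-5: eval_a gives -2400, eval_b gives 0.
verdict: not equivalent; witness: a=-2, b=1, c=-5


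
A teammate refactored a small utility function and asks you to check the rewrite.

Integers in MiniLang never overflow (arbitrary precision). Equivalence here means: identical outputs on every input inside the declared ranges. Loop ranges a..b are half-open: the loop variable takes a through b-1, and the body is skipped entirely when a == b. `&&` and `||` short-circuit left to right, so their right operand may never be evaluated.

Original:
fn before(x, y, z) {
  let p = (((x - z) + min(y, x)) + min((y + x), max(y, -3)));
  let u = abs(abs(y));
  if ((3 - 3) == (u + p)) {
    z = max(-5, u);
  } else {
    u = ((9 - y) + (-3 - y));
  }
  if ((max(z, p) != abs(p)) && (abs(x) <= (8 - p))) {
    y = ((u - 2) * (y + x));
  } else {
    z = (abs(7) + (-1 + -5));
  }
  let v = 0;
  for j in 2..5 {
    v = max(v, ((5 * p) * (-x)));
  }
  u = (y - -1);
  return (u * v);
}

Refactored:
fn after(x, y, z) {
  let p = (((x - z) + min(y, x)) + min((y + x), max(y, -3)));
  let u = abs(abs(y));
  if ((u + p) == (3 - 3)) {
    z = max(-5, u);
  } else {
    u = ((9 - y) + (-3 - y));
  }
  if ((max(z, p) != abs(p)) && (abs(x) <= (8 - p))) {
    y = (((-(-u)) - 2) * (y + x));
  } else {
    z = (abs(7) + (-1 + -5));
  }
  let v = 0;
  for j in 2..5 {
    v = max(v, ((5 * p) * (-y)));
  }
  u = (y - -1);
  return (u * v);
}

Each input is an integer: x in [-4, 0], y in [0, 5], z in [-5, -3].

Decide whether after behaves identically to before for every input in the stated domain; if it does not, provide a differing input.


Try x=-4, y=3, z=-5.
before: p becomes -4; next u becomes 3; next ((3 - 3) == (u + p)) evaluates to false; next u becomes 0; next ((max(z, p) != abs(p)) && (abs(x) <= (8 - p))) evaluates to true; next y becomes 2; next v becomes 0; next at j=2:; next v becomes 0; next at j=3:; next v becomes 0; next at j=4:; next v becomes 0; next u becomes 3; next final value 0
after: p becomes -4; next u becomes 3; next ((u + p) == (3 - 3)) evaluates to false; next u becomes 0; next ((max(z, p) != abs(p)) && (abs(x) <= (8 - p))) evaluates to true; next y becomes 2; next v becomes 0; next at j=2:; next v becomes 40; next at j=3:; next v becomes 40; next at j=4:; next v becomes 40; next u becomes 3; next final value 120
0 and 120 differ, so these are not the same function on this domain.
verdict: not equivalent; witness: x=-4, y=3, z=-5


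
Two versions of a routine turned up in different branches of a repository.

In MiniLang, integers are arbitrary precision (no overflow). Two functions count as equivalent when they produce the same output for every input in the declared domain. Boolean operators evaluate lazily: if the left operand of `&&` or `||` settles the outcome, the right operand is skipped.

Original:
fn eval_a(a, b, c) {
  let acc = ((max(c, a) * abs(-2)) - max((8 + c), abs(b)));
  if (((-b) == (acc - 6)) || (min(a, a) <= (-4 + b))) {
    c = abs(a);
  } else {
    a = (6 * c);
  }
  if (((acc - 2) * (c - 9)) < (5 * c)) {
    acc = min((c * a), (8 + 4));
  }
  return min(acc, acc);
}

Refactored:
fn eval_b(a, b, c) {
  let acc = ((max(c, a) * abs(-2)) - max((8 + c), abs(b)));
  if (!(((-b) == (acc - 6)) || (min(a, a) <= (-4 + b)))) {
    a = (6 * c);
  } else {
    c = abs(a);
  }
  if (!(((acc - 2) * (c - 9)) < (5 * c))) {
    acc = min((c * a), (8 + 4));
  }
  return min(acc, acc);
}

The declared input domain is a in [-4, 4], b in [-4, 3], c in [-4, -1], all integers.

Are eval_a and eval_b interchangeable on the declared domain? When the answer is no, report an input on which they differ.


These are not equivalent — on a=-4, b=-4, c=-4 the outputs split (-12 vs 12).
eval_a: acc := -12 | (((-b) == (acc - 6)) || (min(a, a) <= (-4 + b))): false | a := -24 | (((acc - 2) * (c - 9)) < (5 * c)): false | result -12
eval_b: acc := -12 | (!(((-b) == (acc - 6)) || (min(a, a) <= (-4 + b)))): true | a := -24 | (!(((acc - 2) * (c - 9)) < (5 * c))): true | acc := 12 | result 12
verdict: not equivalent; witness: a=-4, b=-4, c=-4


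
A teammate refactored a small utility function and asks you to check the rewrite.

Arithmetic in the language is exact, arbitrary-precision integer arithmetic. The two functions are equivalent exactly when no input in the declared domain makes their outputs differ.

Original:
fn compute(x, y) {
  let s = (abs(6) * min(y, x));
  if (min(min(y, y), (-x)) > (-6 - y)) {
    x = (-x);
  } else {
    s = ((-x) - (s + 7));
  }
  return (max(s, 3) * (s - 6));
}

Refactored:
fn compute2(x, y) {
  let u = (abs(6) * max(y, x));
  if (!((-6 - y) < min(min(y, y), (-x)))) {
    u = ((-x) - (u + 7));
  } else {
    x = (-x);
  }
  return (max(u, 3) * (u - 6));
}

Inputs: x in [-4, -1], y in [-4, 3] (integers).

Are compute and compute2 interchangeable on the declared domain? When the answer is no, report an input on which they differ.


Input x=-4, y=-3: 315 from compute versus 135 from compute2.
verdict: not equivalent; witness: x=-4, y=-3


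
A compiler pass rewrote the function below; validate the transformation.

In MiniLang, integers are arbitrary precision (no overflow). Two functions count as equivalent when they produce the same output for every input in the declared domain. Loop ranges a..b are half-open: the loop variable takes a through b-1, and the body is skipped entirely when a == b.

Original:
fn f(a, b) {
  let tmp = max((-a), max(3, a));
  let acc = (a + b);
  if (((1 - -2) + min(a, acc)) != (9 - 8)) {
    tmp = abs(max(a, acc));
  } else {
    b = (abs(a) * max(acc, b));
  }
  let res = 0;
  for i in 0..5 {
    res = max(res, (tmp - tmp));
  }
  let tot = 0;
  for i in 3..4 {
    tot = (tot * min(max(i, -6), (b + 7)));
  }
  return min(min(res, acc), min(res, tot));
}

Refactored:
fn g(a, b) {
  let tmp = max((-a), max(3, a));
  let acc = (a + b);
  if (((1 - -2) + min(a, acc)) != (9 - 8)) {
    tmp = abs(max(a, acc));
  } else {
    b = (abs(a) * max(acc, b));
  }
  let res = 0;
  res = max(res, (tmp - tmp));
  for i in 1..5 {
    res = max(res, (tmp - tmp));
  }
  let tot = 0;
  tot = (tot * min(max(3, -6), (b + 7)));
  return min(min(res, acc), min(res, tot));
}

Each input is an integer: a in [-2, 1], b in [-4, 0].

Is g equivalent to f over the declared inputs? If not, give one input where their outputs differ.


This is a faithful refactor — constant usage differs; also loop structure differs; also min/max/abs usage differs; also arithmetic usage differs, but the computed results match everywhere.
One worked example (a=1, b=-2) — f: tmp = 3; acc = -1; (((1 - -2) + min(a, acc)) != (9 - 8)) -> true; tmp = 1; res = 0; [i=0]; res = 0; [i=1]; res = 0; [i=2]; res = 0; [i=3]; res = 0; [i=4]; res = 0; tot = 0; [i=3]; tot = 0; return -1; g: tmp = 3; acc = -1; (((1 - -2) + min(a, acc)) != (9 - 8)) -> true; tmp = 1; res = 0; res = 0; [i=1]; res = 0; [i=2]; res = 0; [i=3]; res = 0; [i=4]; res = 0; tot = 0; tot = 0; return -1; agreement on -1.
An exhaustive pass over the 20 declared inputs shows identical outputs.
verdict: equivalent


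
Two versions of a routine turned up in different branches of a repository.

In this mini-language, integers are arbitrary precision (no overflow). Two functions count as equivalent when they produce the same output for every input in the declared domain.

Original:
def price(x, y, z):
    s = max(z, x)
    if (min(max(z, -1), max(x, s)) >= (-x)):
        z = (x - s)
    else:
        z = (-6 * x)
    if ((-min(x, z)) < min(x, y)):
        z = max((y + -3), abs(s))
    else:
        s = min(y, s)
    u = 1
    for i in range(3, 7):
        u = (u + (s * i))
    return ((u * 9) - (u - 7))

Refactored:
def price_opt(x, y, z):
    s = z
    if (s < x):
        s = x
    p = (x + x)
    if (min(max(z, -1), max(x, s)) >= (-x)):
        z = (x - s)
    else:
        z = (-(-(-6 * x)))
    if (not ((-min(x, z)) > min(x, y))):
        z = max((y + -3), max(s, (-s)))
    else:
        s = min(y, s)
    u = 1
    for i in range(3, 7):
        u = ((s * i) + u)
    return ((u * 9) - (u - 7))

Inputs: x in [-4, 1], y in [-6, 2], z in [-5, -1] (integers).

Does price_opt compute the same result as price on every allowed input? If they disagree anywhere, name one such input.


Run the pair on x=1, y=0, z=-5.
price: s := 1 | (min(max(z, -1), max(x, s)) >= (-x)): true | z := 0 | ((-min(x, z)) < min(x, y)): false | s := 0 | u := 1 | iter i=3: | u := 1 | iter i=4: | u := 1 | iter i=5: | u := 1 | iter i=6: | u := 1 | result 15
price_opt: s := -5 | (s < x): true | s := 1 | p := 2 | (min(max(z, -1), max(x, s)) >= (-x)): true | z := 0 | (not ((-min(x, z)) > min(x, y))): true | z := 1 | u := 1 | iter i=3: | u := 4 | iter i=4: | u := 8 | iter i=5: | u := 13 | iter i=6: | u := 19 | result 159
15 and 159 differ, so these are not the same function on this domain.
verdict: not equivalent; witness: x=1, y=0, z=-5


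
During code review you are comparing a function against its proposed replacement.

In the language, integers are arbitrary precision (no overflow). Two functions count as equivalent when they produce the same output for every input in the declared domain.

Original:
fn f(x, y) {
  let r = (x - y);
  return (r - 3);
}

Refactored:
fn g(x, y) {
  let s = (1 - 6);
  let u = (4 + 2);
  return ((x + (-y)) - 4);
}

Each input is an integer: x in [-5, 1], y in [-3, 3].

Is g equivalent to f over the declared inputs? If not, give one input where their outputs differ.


These are not equivalent — on x=-5, y=-3 the outputs split (-5 vs -6).
f: r := -2 | result -5
g: s := -5 | u := 6 | result -6
verdict: not equivalent; witness: x=-5, y=-3


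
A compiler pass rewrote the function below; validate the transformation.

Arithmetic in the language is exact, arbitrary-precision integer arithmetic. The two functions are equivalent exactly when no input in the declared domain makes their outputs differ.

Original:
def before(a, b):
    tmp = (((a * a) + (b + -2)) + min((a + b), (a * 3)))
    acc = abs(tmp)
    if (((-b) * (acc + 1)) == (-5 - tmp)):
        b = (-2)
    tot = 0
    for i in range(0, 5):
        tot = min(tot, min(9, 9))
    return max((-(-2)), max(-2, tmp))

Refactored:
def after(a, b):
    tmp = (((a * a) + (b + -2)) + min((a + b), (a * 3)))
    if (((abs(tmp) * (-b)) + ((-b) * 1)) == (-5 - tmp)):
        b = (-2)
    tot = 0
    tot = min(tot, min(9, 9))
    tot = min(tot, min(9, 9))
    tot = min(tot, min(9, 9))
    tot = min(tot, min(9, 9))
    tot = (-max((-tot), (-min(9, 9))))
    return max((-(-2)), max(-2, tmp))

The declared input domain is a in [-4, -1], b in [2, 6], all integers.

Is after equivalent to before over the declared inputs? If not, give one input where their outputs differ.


The two versions differ — the changes include min/max/abs usage differs, and local variable names differ, and loop structure differs, and arithmetic usage differs, and constant usage differs, and statement counts differ.
Tracing a=-2, b=3: before: tmp := -1 | acc := 1 | (((-b) * (acc + 1)) == (-5 - tmp)): false | tot := 0 | iter i=0: | tot := 0 | iter i=1: | tot := 0 | iter i=2: | tot := 0 | iter i=3: | tot := 0 | iter i=4: | tot := 0 | result 2 | after: tmp := -1 | (((abs(tmp) * (-b)) + ((-b) * 1)) == (-5 - tmp)): false | tot := 0 | tot := 0 | tot := 0 | tot := 0 | tot := 0 | tot := 0 | result 2 — matching result 2.
Checked all 20 inputs in the declared domain: the outputs agree on every one.
verdict: equivalent


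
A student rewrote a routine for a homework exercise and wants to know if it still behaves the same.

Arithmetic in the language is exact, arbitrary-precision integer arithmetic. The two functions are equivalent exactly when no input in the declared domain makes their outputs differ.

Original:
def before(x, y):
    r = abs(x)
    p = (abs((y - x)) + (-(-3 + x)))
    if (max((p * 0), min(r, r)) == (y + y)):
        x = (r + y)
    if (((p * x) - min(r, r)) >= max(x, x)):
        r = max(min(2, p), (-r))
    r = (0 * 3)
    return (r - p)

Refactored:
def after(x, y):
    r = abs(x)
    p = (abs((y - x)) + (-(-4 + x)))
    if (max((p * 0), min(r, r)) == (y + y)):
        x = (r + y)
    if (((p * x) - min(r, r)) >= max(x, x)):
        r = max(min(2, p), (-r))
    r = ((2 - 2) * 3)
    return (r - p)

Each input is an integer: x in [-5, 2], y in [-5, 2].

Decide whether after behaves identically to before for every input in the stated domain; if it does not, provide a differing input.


Consider the input x=-5, y=-5.
before: r = 5; p = 8; (max((p * 0), min(r, r)) == (y + y)) -> false; (((p * x) - min(r, r)) >= max(x, x)) -> false; r = 0; return -8
after: r = 5; p = 9; (max((p * 0), min(r, r)) == (y + y)) -> false; (((p * x) - min(r, r)) >= max(x, x)) -> false; r = 0; return -9
-8 and -9 differ, so these are not the same function on this domain.
verdict: not equivalent; witness: x=-5, y=-5


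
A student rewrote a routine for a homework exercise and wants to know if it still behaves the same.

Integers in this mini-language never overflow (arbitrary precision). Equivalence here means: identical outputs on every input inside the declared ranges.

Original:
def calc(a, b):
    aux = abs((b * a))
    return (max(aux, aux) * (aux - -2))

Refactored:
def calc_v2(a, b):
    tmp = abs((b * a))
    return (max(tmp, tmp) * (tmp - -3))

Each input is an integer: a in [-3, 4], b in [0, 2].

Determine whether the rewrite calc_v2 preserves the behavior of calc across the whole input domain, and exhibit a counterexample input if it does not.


The rewrite breaks on a=-3, b=1, where the results are 15 and 18.
calc: aux = 3; return 15
calc_v2: tmp = 3; return 18
verdict: not equivalent; witness: a=-3, b=1


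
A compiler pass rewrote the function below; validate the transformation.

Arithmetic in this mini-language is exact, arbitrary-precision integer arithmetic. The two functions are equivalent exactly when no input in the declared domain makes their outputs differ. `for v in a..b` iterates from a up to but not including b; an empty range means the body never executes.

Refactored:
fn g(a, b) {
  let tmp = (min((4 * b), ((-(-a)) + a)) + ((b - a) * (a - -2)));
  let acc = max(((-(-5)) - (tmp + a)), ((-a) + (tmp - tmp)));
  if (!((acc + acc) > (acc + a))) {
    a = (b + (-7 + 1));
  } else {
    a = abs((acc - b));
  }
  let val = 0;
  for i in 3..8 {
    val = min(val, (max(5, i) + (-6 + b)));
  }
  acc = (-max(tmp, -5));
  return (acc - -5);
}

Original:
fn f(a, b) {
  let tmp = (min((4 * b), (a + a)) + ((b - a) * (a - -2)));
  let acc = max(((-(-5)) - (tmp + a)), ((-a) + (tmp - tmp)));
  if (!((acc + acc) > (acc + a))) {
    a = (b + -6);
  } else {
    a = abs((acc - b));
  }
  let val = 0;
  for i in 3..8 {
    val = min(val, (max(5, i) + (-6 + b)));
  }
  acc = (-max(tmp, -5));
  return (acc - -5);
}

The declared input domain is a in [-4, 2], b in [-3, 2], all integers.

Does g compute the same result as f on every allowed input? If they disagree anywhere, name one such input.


Changes here: arithmetic usage differs; and constant usage differs; the full 42-point sweep finds no disagreement.
verdict: equivalent


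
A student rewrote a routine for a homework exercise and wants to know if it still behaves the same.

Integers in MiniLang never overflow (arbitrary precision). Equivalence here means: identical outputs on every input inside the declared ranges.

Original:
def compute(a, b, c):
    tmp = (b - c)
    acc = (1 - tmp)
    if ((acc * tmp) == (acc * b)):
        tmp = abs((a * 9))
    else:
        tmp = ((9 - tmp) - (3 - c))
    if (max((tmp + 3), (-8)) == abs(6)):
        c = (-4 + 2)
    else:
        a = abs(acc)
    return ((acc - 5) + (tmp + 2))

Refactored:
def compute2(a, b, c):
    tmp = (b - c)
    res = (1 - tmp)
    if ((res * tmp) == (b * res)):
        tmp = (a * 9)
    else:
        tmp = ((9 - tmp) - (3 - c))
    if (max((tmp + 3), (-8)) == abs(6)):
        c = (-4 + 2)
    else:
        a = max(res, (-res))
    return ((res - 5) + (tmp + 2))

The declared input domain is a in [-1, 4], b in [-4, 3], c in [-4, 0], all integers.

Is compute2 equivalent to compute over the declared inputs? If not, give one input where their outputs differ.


Not equivalent: a=-1, b=-4, c=0 separates them (11 vs -7).
compute: tmp = -4; acc = 5; ((acc * tmp) == (acc * b)) -> true; tmp = 9; (max((tmp + 3), (-8)) == abs(6)) -> false; a = 5; return 11
compute2: tmp = -4; res = 5; ((res * tmp) == (b * res)) -> true; tmp = -9; (max((tmp + 3), (-8)) == abs(6)) -> false; a = 5; return -7
verdict: not equivalent; witness: a=-1, b=-4, c=0


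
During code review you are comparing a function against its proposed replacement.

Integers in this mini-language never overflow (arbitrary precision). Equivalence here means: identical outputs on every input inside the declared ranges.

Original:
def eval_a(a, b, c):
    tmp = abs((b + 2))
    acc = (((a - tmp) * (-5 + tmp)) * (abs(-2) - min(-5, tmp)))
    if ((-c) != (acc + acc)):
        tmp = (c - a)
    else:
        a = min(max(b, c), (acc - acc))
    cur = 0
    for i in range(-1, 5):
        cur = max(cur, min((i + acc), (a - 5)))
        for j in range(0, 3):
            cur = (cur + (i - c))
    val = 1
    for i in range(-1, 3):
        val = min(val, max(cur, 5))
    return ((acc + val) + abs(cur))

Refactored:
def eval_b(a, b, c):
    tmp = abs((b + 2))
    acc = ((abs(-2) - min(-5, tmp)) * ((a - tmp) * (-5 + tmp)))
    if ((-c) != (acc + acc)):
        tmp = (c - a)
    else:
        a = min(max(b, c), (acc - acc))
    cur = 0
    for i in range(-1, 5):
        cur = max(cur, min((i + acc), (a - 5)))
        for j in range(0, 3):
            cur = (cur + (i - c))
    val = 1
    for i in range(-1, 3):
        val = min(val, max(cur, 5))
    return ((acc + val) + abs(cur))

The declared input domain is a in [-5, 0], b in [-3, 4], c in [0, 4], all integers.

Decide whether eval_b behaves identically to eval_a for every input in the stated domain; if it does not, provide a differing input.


The two versions differ — the changes include same computation, different form.
As a probe, take a=-2, b=4, c=2: eval_a runs tmp := 6 | acc := -56 | ((-c) != (acc + acc)): true | tmp := 4 | cur := 0 | iter i=-1: | cur := 0 | iter j=0: | cur := -3 | iter j=1: | cur := -6 | iter j=2: | cur := -9 | iter i=0: | cur := -9 | iter j=0: | cur := -11 | iter j=1: | cur := -13 | iter j=2: | cur := -15 | iter i=1: | cur := -15 | iter j=0: | cur := -16 | iter j=1: | cur := -17 | iter j=2: | cur := -18 | iter i=2: | cur := -18 | iter j=0: | cur := -18 | iter j=1: | cur := -18 | iter j=2: | cur := -18 | iter i=3: | cur := -18 | iter j=0: | cur := -17 | iter j=1: | cur := -16 | iter j=2: | cur := -15 | iter i=4: | cur := -15 | iter j=0: | cur := -13 | iter j=1: | cur := -11 | iter j=2: | cur := -9 | val := 1 | iter i=-1: | val := 1 | iter i=0: | val := 1 | iter i=1: | val := 1 | iter i=2: | val := 1 | result -46; eval_b runs tmp := 6 | acc := -56 | ((-c) != (acc + acc)): true | tmp := 4 | cur := 0 | iter i=-1: | cur := 0 | iter j=0: | cur := -3 | iter j=1: | cur := -6 | iter j=2: | cur := -9 | iter i=0: | cur := -9 | iter j=0: | cur := -11 | iter j=1: | cur := -13 | iter j=2: | cur := -15 | iter i=1: | cur := -15 | iter j=0: | cur := -16 | iter j=1: | cur := -17 | iter j=2: | cur := -18 | iter i=2: | cur := -18 | iter j=0: | cur := -18 | iter j=1: | cur := -18 | iter j=2: | cur := -18 | iter i=3: | cur := -18 | iter j=0: | cur := -17 | iter j=1: | cur := -16 | iter j=2: | cur := -15 | iter i=4: | cur := -15 | iter j=0: | cur := -13 | iter j=1: | cur := -11 | iter j=2: | cur := -9 | val := 1 | iter i=-1: | val := 1 | iter i=0: | val := 1 | iter i=1: | val := 1 | iter i=2: | val := 1 | result -46; both end at -46.
Across all 240 domain points the two functions coincide.
verdict: equivalent
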